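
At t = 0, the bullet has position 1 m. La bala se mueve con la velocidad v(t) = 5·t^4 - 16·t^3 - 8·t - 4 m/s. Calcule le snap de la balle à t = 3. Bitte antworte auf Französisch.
Nous devons dériver notre équation de la vitesse v(t) = 5·t^4 - 16·t^3 - 8·t - 4 3 fois. La dérivée de la vitesse donne l'accélération: a(t) = 20·t^3 - 48·t^2 - 8. En prenant d/dt de a(t), nous trouvons j(t) = 60·t^2 - 96·t. En dérivant le jerk, nous obtenons le snap: s(t) = 120·t - 96. En utilisant s(t) = 120·t - 96 et en substituant t = 3, nous trouvons s = 264.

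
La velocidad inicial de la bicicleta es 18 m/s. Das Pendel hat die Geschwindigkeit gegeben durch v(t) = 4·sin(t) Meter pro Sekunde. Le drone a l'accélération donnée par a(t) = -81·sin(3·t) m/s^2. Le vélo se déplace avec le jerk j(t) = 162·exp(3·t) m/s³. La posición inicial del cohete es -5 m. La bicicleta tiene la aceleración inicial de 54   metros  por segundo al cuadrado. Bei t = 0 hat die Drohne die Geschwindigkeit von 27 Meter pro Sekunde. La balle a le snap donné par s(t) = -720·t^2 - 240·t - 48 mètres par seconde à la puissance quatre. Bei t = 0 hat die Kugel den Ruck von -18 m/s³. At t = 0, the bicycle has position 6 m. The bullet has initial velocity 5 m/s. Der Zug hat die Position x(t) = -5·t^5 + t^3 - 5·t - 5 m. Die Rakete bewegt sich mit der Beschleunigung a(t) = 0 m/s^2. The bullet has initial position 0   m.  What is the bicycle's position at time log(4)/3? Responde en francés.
Pour résoudre ceci, nous devons prendre 3 intégrales de notre équation du jerk j(t) = 162·exp(3·t). En intégrant le jerk et en utilisant la condition initiale a(0) = 54, nous obtenons a(t) = 54·exp(3·t). En prenant ∫a(t)dt et en appliquant v(0) = 18, nous trouvons v(t) = 18·exp(3·t). La primitive de la vitesse, avec x(0) = 6, donne la position: x(t) = 6·exp(3·t). En utilisant x(t) = 6·exp(3·t) et en substituant t = log(4)/3, nous trouvons x = 24.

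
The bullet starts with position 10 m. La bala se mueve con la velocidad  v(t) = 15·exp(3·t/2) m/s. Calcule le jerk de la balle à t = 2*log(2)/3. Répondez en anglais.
Starting from velocity v(t) = 15·exp(3·t/2), we take 2 derivatives. Taking d/dt of v(t), we find a(t) = 45·exp(3·t/2)/2. Differentiating acceleration, we get jerk: j(t) = 135·exp(3·t/2)/4. From the given jerk equation j(t) = 135·exp(3·t/2)/4, we substitute t = 2*log(2)/3 to get j = 135/2.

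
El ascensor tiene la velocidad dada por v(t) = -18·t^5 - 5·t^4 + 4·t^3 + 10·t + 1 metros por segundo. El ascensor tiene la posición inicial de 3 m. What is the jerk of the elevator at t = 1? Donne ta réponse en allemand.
Wir müssen unsere Gleichung für die Geschwindigkeit v(t) = -18·t^5 - 5·t^4 + 4·t^3 + 10·t + 1 2-mal ableiten. Durch Ableiten von der Geschwindigkeit erhalten wir die Beschleunigung: a(t) = -90·t^4 - 20·t^3 + 12·t^2 + 10. Die Ableitung von der Beschleunigung ergibt den Ruck: j(t) = -360·t^3 - 60·t^2 + 24·t. Wir haben den Ruck j(t) = -360·t^3 - 60·t^2 + 24·t. Durch Einsetzen von t = 1: j(1) = -396.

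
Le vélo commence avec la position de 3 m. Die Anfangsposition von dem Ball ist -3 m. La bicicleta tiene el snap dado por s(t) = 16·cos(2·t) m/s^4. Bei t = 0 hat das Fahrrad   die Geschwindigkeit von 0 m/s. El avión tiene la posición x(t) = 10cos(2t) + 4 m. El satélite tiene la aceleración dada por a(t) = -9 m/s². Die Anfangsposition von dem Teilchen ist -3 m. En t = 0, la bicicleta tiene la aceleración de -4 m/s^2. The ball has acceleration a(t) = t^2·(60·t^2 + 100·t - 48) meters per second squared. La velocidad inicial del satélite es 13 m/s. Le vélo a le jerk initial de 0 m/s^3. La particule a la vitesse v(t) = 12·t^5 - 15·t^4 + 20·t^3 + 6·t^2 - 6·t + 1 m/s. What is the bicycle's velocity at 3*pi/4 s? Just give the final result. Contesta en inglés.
At t = 3*pi/4, v = 2.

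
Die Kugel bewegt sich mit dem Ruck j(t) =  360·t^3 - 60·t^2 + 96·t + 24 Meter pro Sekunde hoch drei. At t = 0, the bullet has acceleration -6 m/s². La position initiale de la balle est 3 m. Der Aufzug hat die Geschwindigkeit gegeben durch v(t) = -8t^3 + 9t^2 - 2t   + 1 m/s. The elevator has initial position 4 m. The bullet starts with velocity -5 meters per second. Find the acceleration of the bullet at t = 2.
We need to integrate our jerk equation j(t) = 360·t^3 - 60·t^2 + 96·t + 24 1 time. Taking ∫j(t)dt and applying a(0) = -6, we find a(t) = 90·t^4 - 20·t^3 + 48·t^2 + 24·t - 6. Using a(t) = 90·t^4 - 20·t^3 + 48·t^2 + 24·t - 6 and substituting t = 2, we find a = 1514.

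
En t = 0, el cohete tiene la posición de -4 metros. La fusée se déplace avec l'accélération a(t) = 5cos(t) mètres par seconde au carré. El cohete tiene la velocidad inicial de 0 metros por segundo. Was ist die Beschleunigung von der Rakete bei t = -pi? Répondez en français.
De l'équation de l'accélération a(t) = 5·cos(t), nous substituons t = -pi pour obtenir a = -5.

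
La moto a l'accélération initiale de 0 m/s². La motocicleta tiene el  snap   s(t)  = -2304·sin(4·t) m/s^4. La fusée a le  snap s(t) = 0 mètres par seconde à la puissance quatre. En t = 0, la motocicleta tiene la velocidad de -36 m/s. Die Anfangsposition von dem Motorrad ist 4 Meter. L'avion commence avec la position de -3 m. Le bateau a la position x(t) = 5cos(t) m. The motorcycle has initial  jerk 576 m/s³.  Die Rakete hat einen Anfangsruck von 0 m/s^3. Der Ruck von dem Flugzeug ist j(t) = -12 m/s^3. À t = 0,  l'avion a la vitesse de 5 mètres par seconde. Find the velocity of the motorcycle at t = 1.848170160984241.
Starting from snap s(t) = -2304·sin(4·t), we take 3 antiderivatives. Integrating snap and using the initial condition j(0) = 576, we get j(t) = 576·cos(4·t). Taking ∫j(t)dt and applying a(0) = 0, we find a(t) = 144·sin(4·t). The antiderivative of acceleration, with v(0) = -36, gives velocity: v(t) = -36·cos(4·t). We have velocity v(t) = -36·cos(4·t). Substituting t = 1.848170160984241: v(1.848170160984241) = -16.0240855068483.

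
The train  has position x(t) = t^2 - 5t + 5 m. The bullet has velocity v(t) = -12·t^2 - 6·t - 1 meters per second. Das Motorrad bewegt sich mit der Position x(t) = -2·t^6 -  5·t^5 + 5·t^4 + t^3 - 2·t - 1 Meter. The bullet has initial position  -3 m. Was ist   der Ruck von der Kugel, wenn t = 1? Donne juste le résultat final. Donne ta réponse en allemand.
Der Ruck bei t = 1 ist j = -24.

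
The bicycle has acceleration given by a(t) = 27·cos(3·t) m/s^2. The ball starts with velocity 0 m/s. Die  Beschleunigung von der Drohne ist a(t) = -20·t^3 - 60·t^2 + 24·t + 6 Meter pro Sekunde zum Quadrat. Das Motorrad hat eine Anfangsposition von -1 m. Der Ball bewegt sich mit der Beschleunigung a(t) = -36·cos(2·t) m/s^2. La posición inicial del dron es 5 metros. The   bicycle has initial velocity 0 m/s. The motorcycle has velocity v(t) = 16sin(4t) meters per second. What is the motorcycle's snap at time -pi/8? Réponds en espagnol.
Debemos derivar nuestra ecuación de la velocidad v(t) = 16·sin(4·t) 3 veces. Tomando d/dt de v(t), encontramos a(t) = 64·cos(4·t). La derivada de la aceleración da la sacudida: j(t) = -256·sin(4·t). La derivada de la sacudida da el snap: s(t) = -1024·cos(4·t). De la ecuación del snap s(t) = -1024·cos(4·t), sustituimos t = -pi/8 para obtener s = 0.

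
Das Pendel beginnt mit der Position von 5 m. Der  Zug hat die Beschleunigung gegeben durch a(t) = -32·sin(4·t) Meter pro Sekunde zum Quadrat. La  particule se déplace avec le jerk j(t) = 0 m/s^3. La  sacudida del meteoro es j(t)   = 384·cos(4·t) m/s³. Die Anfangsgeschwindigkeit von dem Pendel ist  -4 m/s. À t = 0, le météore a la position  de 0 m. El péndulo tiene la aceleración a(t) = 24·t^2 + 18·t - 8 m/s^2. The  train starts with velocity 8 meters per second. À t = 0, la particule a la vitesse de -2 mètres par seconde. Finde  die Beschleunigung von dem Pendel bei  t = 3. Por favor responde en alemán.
Mit a(t) = 24·t^2 + 18·t - 8 und Einsetzen von t = 3, finden wir a = 262.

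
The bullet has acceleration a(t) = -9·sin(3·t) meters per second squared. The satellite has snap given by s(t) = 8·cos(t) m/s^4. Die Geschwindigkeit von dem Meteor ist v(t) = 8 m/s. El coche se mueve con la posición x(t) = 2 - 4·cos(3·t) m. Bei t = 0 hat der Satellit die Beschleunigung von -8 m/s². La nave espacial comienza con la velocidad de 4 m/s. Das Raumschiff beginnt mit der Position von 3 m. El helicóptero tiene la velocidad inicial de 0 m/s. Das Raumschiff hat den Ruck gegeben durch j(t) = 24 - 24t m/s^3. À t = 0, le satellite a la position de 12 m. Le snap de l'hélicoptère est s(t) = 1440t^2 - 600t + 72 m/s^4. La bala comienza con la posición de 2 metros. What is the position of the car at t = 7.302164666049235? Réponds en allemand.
Aus der Gleichung für die Position x(t) = 2 - 4·cos(3·t), setzen wir t = 7.302164666049235 ein und erhalten x = 5.98567576268990.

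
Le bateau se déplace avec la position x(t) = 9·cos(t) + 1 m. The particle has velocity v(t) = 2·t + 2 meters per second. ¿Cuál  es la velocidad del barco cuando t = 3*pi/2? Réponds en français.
Nous devons dériver notre équation de la position x(t) = 9·cos(t) + 1 1 fois. La dérivée de la position donne la vitesse: v(t) = -9·sin(t). En utilisant v(t) = -9·sin(t) et en substituant t = 3*pi/2, nous trouvons v = 9.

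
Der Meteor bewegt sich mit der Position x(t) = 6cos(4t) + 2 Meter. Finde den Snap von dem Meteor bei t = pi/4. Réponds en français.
En partant de la position x(t) = 6·cos(4·t) + 2, nous prenons 4 dérivées. La dérivée de la position donne la vitesse: v(t) = -24·sin(4·t). La dérivée de la vitesse donne l'accélération: a(t) = -96·cos(4·t). En prenant d/dt de a(t), nous trouvons j(t) = 384·sin(4·t). En dérivant le jerk, nous obtenons le snap: s(t) = 1536·cos(4·t). De l'équation du snap s(t) = 1536·cos(4·t), nous substituons t = pi/4 pour obtenir s = -1536.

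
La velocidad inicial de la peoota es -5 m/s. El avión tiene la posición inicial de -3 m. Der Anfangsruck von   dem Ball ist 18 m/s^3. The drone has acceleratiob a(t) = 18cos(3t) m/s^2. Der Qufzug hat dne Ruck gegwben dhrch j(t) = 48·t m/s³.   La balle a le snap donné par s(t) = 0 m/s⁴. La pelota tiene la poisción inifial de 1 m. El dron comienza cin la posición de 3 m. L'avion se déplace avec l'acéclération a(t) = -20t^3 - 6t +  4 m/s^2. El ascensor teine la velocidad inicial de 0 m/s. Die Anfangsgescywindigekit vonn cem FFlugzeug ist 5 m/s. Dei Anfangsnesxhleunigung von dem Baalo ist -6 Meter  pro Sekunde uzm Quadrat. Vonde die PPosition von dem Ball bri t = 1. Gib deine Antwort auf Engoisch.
Starting from snap s(t) = 0, we take 4 antiderivatives. Finding the antiderivative of s(t) and using j(0) = 18: j(t) = 18. The integral of jerk is acceleration. Using a(0) = -6, we get a(t) = 18·t - 6. The integral of acceleration is velocity. Using v(0) = -5, we get v(t) = 9·t^2 - 6·t - 5. The antiderivative of velocity, with x(0) = 1, gives position: x(t) = 3·t^3 - 3·t^2 - 5·t + 1. Using x(t) = 3·t^3 - 3·t^2 - 5·t + 1 and substituting t = 1, we find x = -4.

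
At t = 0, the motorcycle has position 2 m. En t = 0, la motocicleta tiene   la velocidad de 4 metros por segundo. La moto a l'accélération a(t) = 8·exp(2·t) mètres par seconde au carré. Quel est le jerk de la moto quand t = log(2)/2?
Pour résoudre ceci, nous devons prendre 1 dérivée de notre équation de l'accélération a(t) = 8·exp(2·t). En dérivant l'accélération, nous obtenons le jerk: j(t) = 16·exp(2·t). Nous avons le jerk j(t) = 16·exp(2·t). En substituant t = log(2)/2: j(log(2)/2) = 32.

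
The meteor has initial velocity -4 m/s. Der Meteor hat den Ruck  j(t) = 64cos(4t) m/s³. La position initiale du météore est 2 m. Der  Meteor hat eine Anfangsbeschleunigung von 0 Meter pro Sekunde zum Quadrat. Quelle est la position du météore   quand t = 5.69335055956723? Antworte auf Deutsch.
Ausgehend von dem Ruck j(t) = 64·cos(4·t), nehmen wir 3 Integrale. Die Stammfunktion von dem Ruck, mit a(0) = 0, ergibt die Beschleunigung: a(t) = 16·sin(4·t). Die Stammfunktion von der Beschleunigung, mit v(0) = -4, ergibt die Geschwindigkeit: v(t) = -4·cos(4·t). Die Stammfunktion von der Geschwindigkeit, mit x(0) = 2, ergibt die Position: x(t) = 2 - sin(4·t). Aus der Gleichung für die Position x(t) = 2 - sin(4·t), setzen wir t = 5.69335055956723 ein und erhalten x = 2.70487979150432.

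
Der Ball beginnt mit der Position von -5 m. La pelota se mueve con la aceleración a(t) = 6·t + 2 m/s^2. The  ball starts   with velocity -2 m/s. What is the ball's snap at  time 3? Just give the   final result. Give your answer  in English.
s(3) = 0.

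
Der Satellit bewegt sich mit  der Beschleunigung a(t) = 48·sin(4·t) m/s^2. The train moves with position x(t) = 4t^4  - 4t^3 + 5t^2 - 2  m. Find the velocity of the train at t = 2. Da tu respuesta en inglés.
Starting from position x(t) = 4·t^4 - 4·t^3 + 5·t^2 - 2, we take 1 derivative. Differentiating position, we get velocity: v(t) = 16·t^3 - 12·t^2 + 10·t. Using v(t) = 16·t^3 - 12·t^2 + 10·t and substituting t = 2, we find v = 100.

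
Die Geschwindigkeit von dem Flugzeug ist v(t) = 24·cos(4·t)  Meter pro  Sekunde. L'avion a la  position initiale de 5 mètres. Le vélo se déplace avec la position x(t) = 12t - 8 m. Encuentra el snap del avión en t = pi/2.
Debemos derivar nuestra ecuación de la velocidad v(t) = 24·cos(4·t) 3 veces. La derivada de la velocidad da la aceleración: a(t) = -96·sin(4·t). Tomando d/dt de a(t), encontramos j(t) = -384·cos(4·t). Derivando la sacudida, obtenemos el snap: s(t) = 1536·sin(4·t). Tenemos el snap s(t) = 1536·sin(4·t). Sustituyendo t = pi/2: s(pi/2) = 0.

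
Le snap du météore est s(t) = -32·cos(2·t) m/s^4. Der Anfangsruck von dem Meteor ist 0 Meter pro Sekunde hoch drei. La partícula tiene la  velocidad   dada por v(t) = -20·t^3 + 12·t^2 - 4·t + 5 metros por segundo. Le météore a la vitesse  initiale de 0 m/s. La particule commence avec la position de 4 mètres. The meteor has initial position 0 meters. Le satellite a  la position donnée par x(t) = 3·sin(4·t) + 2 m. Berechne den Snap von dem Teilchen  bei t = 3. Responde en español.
Para resolver esto, necesitamos tomar 3 derivadas de nuestra ecuación de la velocidad v(t) = -20·t^3 + 12·t^2 - 4·t + 5. La derivada de la velocidad da la aceleración: a(t) = -60·t^2 + 24·t - 4. Tomando d/dt de a(t), encontramos j(t) = 24 - 120·t. Tomando d/dt de j(t), encontramos s(t) = -120. Tenemos el snap s(t) = -120. Sustituyendo t = 3: s(3) = -120.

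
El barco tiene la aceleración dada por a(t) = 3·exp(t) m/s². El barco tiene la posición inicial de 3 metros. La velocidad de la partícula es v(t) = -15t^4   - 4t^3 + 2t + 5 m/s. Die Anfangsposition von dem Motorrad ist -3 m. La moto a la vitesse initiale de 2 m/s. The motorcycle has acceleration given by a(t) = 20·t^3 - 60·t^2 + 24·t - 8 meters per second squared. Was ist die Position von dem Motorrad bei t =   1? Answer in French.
En partant de l'accélération a(t) = 20·t^3 - 60·t^2 + 24·t - 8, nous prenons 2 intégrales. En prenant ∫a(t)dt et en appliquant v(0) = 2, nous trouvons v(t) = 5·t^4 - 20·t^3 + 12·t^2 - 8·t + 2. En intégrant la vitesse et en utilisant la condition initiale x(0) = -3, nous obtenons x(t) = t^5 - 5·t^4 + 4·t^3 - 4·t^2 + 2·t - 3. En utilisant x(t) = t^5 - 5·t^4 + 4·t^3 - 4·t^2 + 2·t - 3 et en substituant t = 1, nous trouvons x = -5.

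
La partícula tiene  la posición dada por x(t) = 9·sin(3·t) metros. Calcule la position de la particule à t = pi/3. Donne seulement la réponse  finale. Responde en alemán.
x(pi/3) = 0.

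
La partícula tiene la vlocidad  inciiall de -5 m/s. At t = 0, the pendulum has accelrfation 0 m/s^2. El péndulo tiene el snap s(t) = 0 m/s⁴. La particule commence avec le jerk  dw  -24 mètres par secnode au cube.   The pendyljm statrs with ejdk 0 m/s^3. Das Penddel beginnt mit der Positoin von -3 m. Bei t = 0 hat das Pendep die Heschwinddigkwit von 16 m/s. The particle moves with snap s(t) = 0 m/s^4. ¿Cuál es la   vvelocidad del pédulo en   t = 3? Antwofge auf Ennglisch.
Starting from snap s(t) = 0, we take 3 integrals. Finding the integral of s(t) and using j(0) = 0: j(t) = 0. The integral of jerk, with a(0) = 0, gives acceleration: a(t) = 0. Finding the antiderivative of a(t) and using v(0) = 16: v(t) = 16. We have velocity v(t) = 16. Substituting t = 3: v(3) = 16.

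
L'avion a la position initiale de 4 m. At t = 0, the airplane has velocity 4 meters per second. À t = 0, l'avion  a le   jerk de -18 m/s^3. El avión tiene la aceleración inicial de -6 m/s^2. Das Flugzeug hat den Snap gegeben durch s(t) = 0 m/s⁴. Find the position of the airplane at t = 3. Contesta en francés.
Pour résoudre ceci, nous devons prendre 4 intégrales de notre équation du snap s(t) = 0. La primitive du snap, avec j(0) = -18, donne le jerk: j(t) = -18. La primitive du jerk, avec a(0) = -6, donne l'accélération: a(t) = -18·t - 6. La primitive de l'accélération est la vitesse. En utilisant v(0) = 4, nous obtenons v(t) = -9·t^2 - 6·t + 4. En prenant ∫v(t)dt et en appliquant x(0) = 4, nous trouvons x(t) = -3·t^3 - 3·t^2 + 4·t + 4. De l'équation de la position x(t) = -3·t^3 - 3·t^2 + 4·t + 4, nous substituons t = 3 pour obtenir x = -92.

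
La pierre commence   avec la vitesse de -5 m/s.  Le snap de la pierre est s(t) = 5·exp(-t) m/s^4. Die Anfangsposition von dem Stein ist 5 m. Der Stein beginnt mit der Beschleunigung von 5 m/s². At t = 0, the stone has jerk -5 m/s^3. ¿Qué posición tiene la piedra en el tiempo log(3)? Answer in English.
We must find the antiderivative of our snap equation s(t) = 5·exp(-t) 4 times. The antiderivative of snap is jerk. Using j(0) = -5, we get j(t) = -5·exp(-t). The antiderivative of jerk is acceleration. Using a(0) = 5, we get a(t) = 5·exp(-t). Taking ∫a(t)dt and applying v(0) = -5, we find v(t) = -5·exp(-t). Finding the antiderivative of v(t) and using x(0) = 5: x(t) = 5·exp(-t). From the given position equation x(t) = 5·exp(-t), we substitute t = log(3) to get x = 5/3.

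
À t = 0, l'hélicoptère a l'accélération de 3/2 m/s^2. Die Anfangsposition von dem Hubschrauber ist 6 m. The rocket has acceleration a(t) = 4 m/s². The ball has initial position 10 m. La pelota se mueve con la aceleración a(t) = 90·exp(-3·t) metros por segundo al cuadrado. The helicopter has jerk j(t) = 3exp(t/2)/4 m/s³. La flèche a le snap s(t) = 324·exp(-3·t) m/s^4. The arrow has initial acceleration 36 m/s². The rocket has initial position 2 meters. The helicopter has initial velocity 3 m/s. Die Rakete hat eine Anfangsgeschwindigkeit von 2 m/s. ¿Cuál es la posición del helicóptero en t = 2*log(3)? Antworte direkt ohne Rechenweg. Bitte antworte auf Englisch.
x(2*log(3)) = 18.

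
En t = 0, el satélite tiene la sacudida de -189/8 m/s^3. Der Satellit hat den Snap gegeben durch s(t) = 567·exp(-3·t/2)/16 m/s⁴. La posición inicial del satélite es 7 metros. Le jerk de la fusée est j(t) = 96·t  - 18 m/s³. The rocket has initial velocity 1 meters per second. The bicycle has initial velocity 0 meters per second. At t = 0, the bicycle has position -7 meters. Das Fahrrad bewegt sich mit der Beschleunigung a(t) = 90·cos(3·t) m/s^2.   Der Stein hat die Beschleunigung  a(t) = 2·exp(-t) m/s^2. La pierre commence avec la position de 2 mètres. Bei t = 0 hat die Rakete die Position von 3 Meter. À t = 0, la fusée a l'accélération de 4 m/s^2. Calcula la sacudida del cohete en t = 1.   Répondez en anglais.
Using j(t) = 96·t - 18 and substituting t = 1, we find j = 78.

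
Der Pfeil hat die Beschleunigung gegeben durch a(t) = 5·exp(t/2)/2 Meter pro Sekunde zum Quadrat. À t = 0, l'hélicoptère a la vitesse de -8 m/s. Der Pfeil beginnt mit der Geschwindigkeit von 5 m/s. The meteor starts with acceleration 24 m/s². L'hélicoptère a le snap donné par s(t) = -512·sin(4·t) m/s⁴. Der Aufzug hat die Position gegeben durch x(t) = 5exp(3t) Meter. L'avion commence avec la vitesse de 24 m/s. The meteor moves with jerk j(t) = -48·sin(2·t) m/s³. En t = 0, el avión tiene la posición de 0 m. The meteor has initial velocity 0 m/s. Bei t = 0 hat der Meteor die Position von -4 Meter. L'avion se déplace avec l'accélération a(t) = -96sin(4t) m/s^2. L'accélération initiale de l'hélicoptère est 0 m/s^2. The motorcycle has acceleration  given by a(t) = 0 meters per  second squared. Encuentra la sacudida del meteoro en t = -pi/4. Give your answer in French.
De l'équation du jerk j(t) = -48·sin(2·t), nous substituons t = -pi/4 pour obtenir j = 48.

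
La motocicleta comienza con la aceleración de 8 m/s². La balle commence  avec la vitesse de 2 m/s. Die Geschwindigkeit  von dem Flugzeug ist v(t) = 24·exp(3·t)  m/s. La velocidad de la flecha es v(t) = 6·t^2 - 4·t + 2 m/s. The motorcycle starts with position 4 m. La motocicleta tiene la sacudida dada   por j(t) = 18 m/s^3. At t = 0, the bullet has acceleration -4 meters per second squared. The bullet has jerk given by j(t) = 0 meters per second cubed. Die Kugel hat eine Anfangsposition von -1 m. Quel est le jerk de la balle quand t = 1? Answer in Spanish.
Usando j(t) = 0 y sustituyendo t = 1, encontramos j = 0.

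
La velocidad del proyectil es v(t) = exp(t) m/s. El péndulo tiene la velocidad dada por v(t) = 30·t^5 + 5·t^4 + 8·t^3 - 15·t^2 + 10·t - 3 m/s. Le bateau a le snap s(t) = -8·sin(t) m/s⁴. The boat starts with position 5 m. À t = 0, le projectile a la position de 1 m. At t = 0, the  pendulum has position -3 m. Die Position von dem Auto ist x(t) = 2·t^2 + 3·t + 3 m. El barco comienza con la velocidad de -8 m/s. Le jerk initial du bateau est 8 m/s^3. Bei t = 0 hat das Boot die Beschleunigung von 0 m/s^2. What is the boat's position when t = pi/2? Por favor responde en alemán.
Um dies zu lösen, müssen wir 4 Integrale unserer Gleichung für den Snap s(t) = -8·sin(t) finden. Die Stammfunktion von dem Snap, mit j(0) = 8, ergibt den Ruck: j(t) = 8·cos(t). Die Stammfunktion von dem Ruck ist die Beschleunigung. Mit a(0) = 0 erhalten wir a(t) = 8·sin(t). Das Integral von der Beschleunigung, mit v(0) = -8, ergibt die Geschwindigkeit: v(t) = -8·cos(t). Das Integral von der Geschwindigkeit, mit x(0) = 5, ergibt die Position: x(t) = 5 - 8·sin(t). Wir haben die Position x(t) = 5 - 8·sin(t). Durch Einsetzen von t = pi/2: x(pi/2) = -3.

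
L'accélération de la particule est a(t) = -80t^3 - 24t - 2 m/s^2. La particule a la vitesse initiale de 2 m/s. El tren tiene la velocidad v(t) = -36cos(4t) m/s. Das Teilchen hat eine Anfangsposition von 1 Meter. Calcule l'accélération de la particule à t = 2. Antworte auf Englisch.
We have acceleration a(t) = -80·t^3 - 24·t - 2. Substituting t = 2: a(2) = -690.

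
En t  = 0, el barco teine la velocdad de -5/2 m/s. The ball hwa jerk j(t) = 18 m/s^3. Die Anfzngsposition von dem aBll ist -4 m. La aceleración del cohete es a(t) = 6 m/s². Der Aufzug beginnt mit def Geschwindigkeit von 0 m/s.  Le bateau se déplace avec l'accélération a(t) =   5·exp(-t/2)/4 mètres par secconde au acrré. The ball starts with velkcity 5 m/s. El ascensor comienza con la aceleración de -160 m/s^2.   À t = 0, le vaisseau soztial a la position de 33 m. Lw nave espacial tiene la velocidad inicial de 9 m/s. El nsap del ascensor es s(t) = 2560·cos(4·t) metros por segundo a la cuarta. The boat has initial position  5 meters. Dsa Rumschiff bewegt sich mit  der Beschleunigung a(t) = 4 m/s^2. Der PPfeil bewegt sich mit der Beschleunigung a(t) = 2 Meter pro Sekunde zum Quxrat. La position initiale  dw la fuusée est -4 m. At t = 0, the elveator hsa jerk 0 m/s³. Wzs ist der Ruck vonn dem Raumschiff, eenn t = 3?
Wir müssen unsere Gleichung für die Beschleunigung a(t) = 4 1-mal ableiten. Die Ableitung von der Beschleunigung ergibt den Ruck: j(t) = 0. Aus der Gleichung für den Ruck j(t) = 0, setzen wir t = 3 ein und erhalten j = 0.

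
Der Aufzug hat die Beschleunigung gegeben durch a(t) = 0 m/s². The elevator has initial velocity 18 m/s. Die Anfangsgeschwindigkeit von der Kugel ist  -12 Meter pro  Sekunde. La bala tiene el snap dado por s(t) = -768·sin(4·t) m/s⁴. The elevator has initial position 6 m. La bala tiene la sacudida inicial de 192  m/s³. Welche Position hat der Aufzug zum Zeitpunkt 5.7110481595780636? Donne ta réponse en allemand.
Ausgehend von der Beschleunigung a(t) = 0, nehmen wir 2 Stammfunktionen. Mit ∫a(t)dt und Anwendung von v(0) = 18, finden wir v(t) = 18. Durch Integration von der Geschwindigkeit und Verwendung der Anfangsbedingung x(0) = 6, erhalten wir x(t) = 18·t + 6. Aus der Gleichung für die Position x(t) = 18·t + 6, setzen wir t = 5.7110481595780636 ein und erhalten x = 108.798866872405.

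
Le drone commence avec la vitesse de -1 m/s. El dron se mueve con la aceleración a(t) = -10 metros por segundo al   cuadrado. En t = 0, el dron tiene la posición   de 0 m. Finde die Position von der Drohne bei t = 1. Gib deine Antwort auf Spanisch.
Para resolver esto, necesitamos tomar 2 integrales de nuestra ecuación de la aceleración a(t) = -10. Integrando la aceleración y usando la condición inicial v(0) = -1, obtenemos v(t) = -10·t - 1. Integrando la velocidad y usando la condición inicial x(0) = 0, obtenemos x(t) = -5·t^2 - t. Usando x(t) = -5·t^2 - t y sustituyendo t = 1, encontramos x = -6.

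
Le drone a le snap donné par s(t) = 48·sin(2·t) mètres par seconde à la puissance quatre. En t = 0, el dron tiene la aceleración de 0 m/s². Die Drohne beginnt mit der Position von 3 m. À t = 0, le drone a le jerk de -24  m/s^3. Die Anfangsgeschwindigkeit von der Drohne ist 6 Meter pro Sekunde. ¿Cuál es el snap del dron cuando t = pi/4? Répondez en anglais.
From the given snap equation s(t) = 48·sin(2·t), we substitute t = pi/4 to get s = 48.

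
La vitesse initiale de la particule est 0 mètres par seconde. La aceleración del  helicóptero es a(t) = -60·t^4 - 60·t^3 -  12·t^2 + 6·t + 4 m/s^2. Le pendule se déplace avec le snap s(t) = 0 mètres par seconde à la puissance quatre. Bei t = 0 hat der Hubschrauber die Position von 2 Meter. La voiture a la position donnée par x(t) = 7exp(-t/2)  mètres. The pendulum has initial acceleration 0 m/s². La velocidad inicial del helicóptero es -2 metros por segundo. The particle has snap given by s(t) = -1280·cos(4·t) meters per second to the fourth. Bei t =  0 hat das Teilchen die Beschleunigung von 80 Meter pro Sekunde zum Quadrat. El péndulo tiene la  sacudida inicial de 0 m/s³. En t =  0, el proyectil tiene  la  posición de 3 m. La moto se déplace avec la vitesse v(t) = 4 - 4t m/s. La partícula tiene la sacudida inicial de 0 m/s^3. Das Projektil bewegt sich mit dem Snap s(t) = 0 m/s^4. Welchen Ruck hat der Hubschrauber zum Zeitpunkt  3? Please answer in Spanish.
Partiendo de la aceleración a(t) = -60·t^4 - 60·t^3 - 12·t^2 + 6·t + 4, tomamos 1 derivada. La derivada de la aceleración da la sacudida: j(t) = -240·t^3 - 180·t^2 - 24·t + 6. Tenemos la sacudida j(t) = -240·t^3 - 180·t^2 - 24·t + 6. Sustituyendo t = 3: j(3) = -8166.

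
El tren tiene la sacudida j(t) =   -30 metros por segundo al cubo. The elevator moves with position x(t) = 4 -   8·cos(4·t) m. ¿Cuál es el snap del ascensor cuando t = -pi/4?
Debemos derivar nuestra ecuación de la posición x(t) = 4 - 8·cos(4·t) 4 veces. La derivada de la posición da la velocidad: v(t) = 32·sin(4·t). La derivada de la velocidad da la aceleración: a(t) = 128·cos(4·t). Derivando la aceleración, obtenemos la sacudida: j(t) = -512·sin(4·t). Derivando la sacudida, obtenemos el snap: s(t) = -2048·cos(4·t). Tenemos el snap s(t) = -2048·cos(4·t). Sustituyendo t = -pi/4: s(-pi/4) = 2048.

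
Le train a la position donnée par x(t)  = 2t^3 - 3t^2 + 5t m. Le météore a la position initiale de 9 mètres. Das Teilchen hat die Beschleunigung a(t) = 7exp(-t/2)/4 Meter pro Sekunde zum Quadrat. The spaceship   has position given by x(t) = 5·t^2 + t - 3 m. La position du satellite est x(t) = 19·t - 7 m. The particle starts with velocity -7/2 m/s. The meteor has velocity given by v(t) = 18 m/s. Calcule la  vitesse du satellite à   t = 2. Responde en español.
Para resolver esto, necesitamos tomar 1 derivada de nuestra ecuación de la posición x(t) = 19·t - 7. Tomando d/dt de x(t), encontramos v(t) = 19. De la ecuación de la velocidad v(t) = 19, sustituimos t = 2 para obtener v = 19.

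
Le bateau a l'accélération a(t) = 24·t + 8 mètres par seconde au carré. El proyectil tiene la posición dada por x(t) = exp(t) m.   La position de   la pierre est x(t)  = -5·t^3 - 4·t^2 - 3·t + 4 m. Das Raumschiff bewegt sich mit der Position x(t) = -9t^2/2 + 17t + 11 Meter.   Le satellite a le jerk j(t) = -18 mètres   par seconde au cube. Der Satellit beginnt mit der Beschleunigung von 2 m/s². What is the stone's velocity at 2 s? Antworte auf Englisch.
We must differentiate our position equation x(t) = -5·t^3 - 4·t^2 - 3·t + 4 1 time. The derivative of position gives velocity: v(t) = -15·t^2 - 8·t - 3. We have velocity v(t) = -15·t^2 - 8·t - 3. Substituting t = 2: v(2) = -79.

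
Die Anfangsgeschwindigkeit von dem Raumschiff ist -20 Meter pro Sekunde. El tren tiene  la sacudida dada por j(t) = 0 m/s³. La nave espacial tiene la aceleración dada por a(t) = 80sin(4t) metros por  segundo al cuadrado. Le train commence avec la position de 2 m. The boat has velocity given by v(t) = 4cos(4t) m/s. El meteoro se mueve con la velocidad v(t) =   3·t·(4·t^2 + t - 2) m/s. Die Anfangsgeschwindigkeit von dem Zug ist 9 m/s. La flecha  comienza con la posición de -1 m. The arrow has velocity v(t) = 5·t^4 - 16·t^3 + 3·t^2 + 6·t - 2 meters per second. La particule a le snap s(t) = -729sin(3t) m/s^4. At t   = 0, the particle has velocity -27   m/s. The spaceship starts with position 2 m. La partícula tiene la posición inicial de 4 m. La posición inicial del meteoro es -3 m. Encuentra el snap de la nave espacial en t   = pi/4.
Partiendo de la aceleración a(t) = 80·sin(4·t), tomamos 2 derivadas. Derivando la aceleración, obtenemos la sacudida: j(t) = 320·cos(4·t). Tomando d/dt de j(t), encontramos s(t) = -1280·sin(4·t). Tenemos el snap s(t) = -1280·sin(4·t). Sustituyendo t = pi/4: s(pi/4) = 0.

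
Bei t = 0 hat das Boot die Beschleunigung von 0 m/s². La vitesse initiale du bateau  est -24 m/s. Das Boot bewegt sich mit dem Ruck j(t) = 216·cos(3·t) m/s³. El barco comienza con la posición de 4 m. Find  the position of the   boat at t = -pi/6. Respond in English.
We must find the integral of our jerk equation j(t) = 216·cos(3·t) 3 times. The integral of jerk, with a(0) = 0, gives acceleration: a(t) = 72·sin(3·t). Finding the antiderivative of a(t) and using v(0) = -24: v(t) = -24·cos(3·t). Integrating velocity and using the initial condition x(0) = 4, we get x(t) = 4 - 8·sin(3·t). From the given position equation x(t) = 4 - 8·sin(3·t), we substitute t = -pi/6 to get x = 12.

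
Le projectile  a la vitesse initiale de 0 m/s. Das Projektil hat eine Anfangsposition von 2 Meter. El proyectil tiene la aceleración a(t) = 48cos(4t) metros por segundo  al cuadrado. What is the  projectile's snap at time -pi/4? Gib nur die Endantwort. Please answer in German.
s(-pi/4) = 768.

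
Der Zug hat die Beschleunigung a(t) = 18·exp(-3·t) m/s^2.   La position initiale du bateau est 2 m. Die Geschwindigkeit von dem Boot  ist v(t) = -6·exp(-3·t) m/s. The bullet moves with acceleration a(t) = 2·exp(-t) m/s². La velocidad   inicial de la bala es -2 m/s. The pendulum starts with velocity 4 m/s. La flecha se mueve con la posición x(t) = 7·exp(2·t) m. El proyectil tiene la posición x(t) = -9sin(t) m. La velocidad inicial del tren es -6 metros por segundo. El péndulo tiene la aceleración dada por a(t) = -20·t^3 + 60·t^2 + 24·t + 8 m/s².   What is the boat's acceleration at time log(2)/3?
To solve this, we need to take 1 derivative of our velocity equation v(t) = -6·exp(-3·t). The derivative of velocity gives acceleration: a(t) = 18·exp(-3·t). We have acceleration a(t) = 18·exp(-3·t). Substituting t = log(2)/3: a(log(2)/3) = 9.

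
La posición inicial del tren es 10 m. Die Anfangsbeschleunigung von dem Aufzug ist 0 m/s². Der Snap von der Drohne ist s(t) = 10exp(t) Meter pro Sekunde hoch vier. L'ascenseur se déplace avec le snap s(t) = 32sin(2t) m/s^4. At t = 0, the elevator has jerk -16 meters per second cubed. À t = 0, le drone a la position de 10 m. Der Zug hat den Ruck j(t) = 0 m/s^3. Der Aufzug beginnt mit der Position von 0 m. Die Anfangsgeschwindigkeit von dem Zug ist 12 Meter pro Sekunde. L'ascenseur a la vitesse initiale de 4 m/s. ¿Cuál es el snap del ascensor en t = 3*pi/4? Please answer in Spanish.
Tenemos el snap s(t) = 32·sin(2·t). Sustituyendo t = 3*pi/4: s(3*pi/4) = -32.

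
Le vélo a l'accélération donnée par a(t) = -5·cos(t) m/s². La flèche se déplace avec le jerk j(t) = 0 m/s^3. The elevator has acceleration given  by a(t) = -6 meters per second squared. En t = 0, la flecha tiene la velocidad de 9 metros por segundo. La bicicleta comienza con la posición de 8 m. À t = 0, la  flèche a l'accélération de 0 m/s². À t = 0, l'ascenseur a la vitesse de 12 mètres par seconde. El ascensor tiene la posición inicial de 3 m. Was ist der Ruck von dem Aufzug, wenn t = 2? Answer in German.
Wir müssen unsere Gleichung für die Beschleunigung a(t) = -6 1-mal ableiten. Mit d/dt von a(t) finden wir j(t) = 0. Aus der Gleichung für den Ruck j(t) = 0, setzen wir t = 2 ein und erhalten j = 0.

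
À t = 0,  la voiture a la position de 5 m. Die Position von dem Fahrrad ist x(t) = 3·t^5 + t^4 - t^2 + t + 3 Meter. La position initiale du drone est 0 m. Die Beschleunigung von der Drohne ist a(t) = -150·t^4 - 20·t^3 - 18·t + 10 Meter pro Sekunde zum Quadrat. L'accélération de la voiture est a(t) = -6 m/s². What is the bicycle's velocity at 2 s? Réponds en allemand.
Wir müssen unsere Gleichung für die Position x(t) = 3·t^5 + t^4 - t^2 + t + 3 1-mal ableiten. Die Ableitung von der Position ergibt die Geschwindigkeit: v(t) = 15·t^4 + 4·t^3 - 2·t + 1. Wir haben die Geschwindigkeit v(t) = 15·t^4 + 4·t^3 - 2·t + 1. Durch Einsetzen von t = 2: v(2) = 269.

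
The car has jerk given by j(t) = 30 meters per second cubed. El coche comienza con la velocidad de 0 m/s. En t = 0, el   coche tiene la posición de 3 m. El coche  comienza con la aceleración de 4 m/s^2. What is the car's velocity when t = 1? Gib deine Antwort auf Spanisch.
Partiendo de la sacudida j(t) = 30, tomamos 2 antiderivadas. Tomando ∫j(t)dt y aplicando a(0) = 4, encontramos a(t) = 30·t + 4. La antiderivada de la aceleración, con v(0) = 0, da la velocidad: v(t) = t·(15·t + 4). Usando v(t) = t·(15·t + 4) y sustituyendo t = 1, encontramos v = 19.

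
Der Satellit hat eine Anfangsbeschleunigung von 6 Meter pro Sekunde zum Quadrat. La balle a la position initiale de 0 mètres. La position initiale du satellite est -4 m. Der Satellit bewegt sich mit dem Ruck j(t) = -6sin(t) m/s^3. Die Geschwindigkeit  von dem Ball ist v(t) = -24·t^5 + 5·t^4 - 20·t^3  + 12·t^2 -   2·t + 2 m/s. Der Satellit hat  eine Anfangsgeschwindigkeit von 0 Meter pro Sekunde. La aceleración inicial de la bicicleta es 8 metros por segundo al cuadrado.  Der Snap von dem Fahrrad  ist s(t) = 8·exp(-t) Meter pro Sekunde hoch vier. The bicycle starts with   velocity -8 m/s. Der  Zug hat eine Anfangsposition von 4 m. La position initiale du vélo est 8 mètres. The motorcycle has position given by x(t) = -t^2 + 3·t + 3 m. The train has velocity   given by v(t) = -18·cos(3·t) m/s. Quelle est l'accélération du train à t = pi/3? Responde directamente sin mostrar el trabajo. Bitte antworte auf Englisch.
The acceleration at t = pi/3 is a = 0.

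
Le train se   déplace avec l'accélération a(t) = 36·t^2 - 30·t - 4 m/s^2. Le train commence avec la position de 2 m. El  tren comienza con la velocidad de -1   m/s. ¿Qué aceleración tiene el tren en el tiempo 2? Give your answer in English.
We have acceleration a(t) = 36·t^2 - 30·t - 4. Substituting t = 2: a(2) = 80.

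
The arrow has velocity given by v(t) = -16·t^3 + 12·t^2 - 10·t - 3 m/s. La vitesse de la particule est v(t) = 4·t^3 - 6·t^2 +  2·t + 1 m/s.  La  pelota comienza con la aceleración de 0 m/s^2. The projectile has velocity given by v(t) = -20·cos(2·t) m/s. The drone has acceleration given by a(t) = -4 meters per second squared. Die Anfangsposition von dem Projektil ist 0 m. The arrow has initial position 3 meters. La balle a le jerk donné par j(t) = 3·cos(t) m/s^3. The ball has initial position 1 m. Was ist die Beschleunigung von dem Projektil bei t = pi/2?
Um dies zu lösen, müssen wir 1 Ableitung unserer Gleichung für die Geschwindigkeit v(t) = -20·cos(2·t) nehmen. Durch Ableiten von der Geschwindigkeit erhalten wir die Beschleunigung: a(t) = 40·sin(2·t). Wir haben die Beschleunigung a(t) = 40·sin(2·t). Durch Einsetzen von t = pi/2: a(pi/2) = 0.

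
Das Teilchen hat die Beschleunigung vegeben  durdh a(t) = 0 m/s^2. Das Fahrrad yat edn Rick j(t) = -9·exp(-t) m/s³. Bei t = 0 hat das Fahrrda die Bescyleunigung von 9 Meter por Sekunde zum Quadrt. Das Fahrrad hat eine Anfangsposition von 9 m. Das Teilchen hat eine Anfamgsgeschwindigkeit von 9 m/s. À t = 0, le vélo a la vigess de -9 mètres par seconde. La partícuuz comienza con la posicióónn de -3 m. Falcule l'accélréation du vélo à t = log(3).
En partant du jerk j(t) = -9·exp(-t), nous prenons 1 primitive. L'intégrale du jerk, avec a(0) = 9, donne l'accélération: a(t) = 9·exp(-t). Nous avons l'accélération a(t) = 9·exp(-t). En substituant t = log(3): a(log(3)) = 3.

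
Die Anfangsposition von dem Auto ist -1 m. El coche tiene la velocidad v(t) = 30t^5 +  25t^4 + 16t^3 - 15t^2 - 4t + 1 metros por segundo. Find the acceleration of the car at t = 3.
To solve this, we need to take 1 derivative of our velocity equation v(t) = 30·t^5 + 25·t^4 + 16·t^3 - 15·t^2 - 4·t + 1. Differentiating velocity, we get acceleration: a(t) = 150·t^4 + 100·t^3 + 48·t^2 - 30·t - 4. We have acceleration a(t) = 150·t^4 + 100·t^3 + 48·t^2 - 30·t - 4. Substituting t = 3: a(3) = 15188.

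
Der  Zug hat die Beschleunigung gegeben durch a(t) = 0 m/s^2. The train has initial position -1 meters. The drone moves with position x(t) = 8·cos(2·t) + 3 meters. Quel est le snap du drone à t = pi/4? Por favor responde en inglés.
Starting from position x(t) = 8·cos(2·t) + 3, we take 4 derivatives. Differentiating position, we get velocity: v(t) = -16·sin(2·t). Taking d/dt of v(t), we find a(t) = -32·cos(2·t). The derivative of acceleration gives jerk: j(t) = 64·sin(2·t). Differentiating jerk, we get snap: s(t) = 128·cos(2·t). From the given snap equation s(t) = 128·cos(2·t), we substitute t = pi/4 to get s = 0.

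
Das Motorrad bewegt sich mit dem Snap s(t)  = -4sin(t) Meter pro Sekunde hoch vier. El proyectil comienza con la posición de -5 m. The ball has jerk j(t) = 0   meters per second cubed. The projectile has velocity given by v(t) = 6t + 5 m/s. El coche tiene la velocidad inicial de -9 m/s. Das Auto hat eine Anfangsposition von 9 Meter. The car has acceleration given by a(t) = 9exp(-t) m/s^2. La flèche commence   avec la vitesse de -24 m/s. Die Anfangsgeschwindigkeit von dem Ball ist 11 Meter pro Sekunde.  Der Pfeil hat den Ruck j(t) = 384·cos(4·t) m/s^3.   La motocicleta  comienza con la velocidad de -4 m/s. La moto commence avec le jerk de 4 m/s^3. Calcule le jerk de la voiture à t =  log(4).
Pour résoudre ceci, nous devons prendre 1 dérivée de notre équation de l'accélération a(t) = 9·exp(-t). En dérivant l'accélération, nous obtenons le jerk: j(t) = -9·exp(-t). De l'équation du jerk j(t) = -9·exp(-t), nous substituons t = log(4) pour obtenir j = -9/4.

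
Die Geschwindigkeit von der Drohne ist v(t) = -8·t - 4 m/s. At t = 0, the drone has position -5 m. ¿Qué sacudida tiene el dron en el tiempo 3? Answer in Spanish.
Partiendo de la velocidad v(t) = -8·t - 4, tomamos 2 derivadas. Tomando d/dt de v(t), encontramos a(t) = -8. Tomando d/dt de a(t), encontramos j(t) = 0. Usando j(t) = 0 y sustituyendo t = 3, encontramos j = 0.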